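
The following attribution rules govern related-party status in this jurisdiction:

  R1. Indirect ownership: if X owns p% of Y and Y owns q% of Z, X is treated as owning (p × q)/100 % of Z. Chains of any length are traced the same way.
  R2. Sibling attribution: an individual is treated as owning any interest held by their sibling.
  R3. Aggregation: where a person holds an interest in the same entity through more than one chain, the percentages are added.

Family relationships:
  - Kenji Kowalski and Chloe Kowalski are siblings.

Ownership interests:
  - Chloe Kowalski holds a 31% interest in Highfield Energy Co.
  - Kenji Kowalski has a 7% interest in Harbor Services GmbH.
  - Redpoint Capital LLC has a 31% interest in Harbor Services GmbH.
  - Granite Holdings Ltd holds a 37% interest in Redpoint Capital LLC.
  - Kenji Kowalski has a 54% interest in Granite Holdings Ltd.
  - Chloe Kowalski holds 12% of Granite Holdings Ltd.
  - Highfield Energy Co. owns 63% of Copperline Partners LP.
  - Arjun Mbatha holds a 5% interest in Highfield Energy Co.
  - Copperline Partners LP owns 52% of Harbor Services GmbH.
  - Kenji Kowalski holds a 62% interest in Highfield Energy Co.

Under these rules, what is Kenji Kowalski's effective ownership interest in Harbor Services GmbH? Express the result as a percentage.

By sibling attribution (R2), Kenji Kowalski is treated as also owning Chloe Kowalski's interest in Highfield Energy Co, giving 62% + 31% = 93%.
By sibling attribution (R2), Kenji Kowalski is treated as also owning Chloe Kowalski's interest in Granite Holdings Ltd, giving 54% + 12% = 66%.
Chain via Highfield Energy Co. → Copperline Partners LP (R1): 93% × 63% × 52% = 30.4668% of Harbor Services GmbH.
Chain via Granite Holdings Ltd → Redpoint Capital LLC (R1): 66% × 37% × 31% = 7.5702% of Harbor Services GmbH.
Direct interest in Harbor Services GmbH: 7%.
Aggregating (R3): 30.4668% + 7.5702% + 7% = 45.037%.

45.037%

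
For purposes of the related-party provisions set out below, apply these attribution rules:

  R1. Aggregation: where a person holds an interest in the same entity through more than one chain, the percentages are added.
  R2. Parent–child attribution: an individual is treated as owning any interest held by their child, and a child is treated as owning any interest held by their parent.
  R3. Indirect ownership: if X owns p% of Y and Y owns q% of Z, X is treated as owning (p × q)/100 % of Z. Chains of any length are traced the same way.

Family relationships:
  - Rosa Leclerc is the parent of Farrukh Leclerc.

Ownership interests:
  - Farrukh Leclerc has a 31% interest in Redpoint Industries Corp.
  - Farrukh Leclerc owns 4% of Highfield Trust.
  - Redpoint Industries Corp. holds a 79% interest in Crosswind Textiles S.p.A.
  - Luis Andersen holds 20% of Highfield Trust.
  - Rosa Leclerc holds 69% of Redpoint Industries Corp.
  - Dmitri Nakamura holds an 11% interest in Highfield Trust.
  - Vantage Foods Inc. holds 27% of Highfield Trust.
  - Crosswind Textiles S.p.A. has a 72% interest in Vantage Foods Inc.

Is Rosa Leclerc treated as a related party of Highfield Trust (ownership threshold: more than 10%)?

Yes

By parent–child attribution (R2), Rosa Leclerc is treated as also owning Farrukh Leclerc's interest in Redpoint Industries Corp, giving 69% + 31% = 100%.
By parent–child attribution (R2), Rosa Leclerc is treated as owning Farrukh Leclerc's 4% interest in Highfield Trust.
Chain via Redpoint Industries Corp. → Crosswind Textiles S.p.A. → Vantage Foods Inc. (R3): 100% × 79% × 72% × 27% = 15.3576% of Highfield Trust.
Direct interest in Highfield Trust: 4%.
Aggregating (R1): 15.3576% + 4% = 19.3576%.
19.3576% exceeds the 10% threshold, so Rosa is a related party to Highfield Trust.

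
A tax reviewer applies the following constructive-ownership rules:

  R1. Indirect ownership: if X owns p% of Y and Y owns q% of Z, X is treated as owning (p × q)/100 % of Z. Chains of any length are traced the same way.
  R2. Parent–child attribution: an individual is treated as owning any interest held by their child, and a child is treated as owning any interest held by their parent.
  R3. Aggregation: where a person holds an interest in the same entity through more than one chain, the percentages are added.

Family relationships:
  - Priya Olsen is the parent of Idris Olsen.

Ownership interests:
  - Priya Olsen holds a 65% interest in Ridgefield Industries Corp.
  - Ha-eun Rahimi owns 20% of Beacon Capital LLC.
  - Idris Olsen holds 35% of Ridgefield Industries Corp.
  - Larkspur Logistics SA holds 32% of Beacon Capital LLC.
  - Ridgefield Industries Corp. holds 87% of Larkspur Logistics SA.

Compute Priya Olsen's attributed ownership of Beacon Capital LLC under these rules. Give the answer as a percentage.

By parent–child attribution (R2), Priya Olsen is treated as also owning Idris Olsen's interest in Ridgefield Industries Corp, giving 65% + 35% = 100%.
Chain via Ridgefield Industries Corp. → Larkspur Logistics SA (R1): 100% × 87% × 32% = 27.84% of Beacon Capital LLC.

27.84%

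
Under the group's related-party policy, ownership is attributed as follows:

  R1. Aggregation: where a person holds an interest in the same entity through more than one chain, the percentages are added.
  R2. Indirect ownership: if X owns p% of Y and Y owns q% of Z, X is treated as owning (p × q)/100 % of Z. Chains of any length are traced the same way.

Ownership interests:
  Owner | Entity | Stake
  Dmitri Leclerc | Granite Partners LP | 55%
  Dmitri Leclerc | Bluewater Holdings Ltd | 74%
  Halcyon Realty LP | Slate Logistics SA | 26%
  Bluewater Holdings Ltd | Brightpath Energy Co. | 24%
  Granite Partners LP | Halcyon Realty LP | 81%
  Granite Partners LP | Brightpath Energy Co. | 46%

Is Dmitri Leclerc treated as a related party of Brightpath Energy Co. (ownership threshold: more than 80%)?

No

Chain via Granite Partners LP (R2): 55% × 46% = 25.3% of Brightpath Energy Co.
Chain via Bluewater Holdings Ltd (R2): 74% × 24% = 17.76% of Brightpath Energy Co.
Aggregating (R1): 25.3% + 17.76% = 43.06%.
43.06% does not exceed the 80% threshold, so Dmitri is not a related party to Brightpath Energy Co.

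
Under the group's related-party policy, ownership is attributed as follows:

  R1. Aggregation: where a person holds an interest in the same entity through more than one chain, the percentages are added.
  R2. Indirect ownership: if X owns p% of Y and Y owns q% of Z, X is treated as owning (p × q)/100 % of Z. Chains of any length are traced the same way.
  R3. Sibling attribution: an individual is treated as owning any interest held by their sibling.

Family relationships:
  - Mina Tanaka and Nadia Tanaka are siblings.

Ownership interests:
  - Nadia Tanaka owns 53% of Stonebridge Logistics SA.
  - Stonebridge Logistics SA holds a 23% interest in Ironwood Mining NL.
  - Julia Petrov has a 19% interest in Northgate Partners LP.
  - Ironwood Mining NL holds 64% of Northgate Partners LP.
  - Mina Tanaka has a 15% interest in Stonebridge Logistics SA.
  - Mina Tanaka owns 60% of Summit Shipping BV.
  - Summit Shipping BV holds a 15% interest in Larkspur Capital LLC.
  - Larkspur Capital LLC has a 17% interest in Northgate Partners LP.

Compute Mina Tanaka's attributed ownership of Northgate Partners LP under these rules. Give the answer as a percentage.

By sibling attribution (R3), Mina Tanaka is treated as also owning Nadia Tanaka's interest in Stonebridge Logistics SA, giving 15% + 53% = 68%.
Chain via Summit Shipping BV → Larkspur Capital LLC (R2): 60% × 15% × 17% = 1.53% of Northgate Partners LP.
Chain via Stonebridge Logistics SA → Ironwood Mining NL (R2): 68% × 23% × 64% = 10.0096% of Northgate Partners LP.
Aggregating (R1): 1.53% + 10.0096% = 11.5396%.

11.5396%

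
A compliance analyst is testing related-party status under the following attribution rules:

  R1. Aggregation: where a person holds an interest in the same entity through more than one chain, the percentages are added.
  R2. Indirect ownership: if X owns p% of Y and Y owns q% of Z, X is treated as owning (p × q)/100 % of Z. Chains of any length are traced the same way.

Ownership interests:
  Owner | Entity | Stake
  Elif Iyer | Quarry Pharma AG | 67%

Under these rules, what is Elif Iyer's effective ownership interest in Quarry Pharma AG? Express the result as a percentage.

67%

Direct interest in Quarry Pharma AG: 67%.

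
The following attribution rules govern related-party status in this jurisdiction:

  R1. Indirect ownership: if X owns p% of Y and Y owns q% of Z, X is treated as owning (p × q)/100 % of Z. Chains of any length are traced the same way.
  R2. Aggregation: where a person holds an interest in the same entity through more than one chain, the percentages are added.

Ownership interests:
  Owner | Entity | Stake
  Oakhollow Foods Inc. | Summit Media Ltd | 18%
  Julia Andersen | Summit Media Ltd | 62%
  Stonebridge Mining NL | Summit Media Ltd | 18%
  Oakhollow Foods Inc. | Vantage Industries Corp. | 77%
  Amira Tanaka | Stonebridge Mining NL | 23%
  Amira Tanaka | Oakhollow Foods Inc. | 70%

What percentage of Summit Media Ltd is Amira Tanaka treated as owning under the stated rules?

Chain via Oakhollow Foods Inc. (R1): 70% × 18% = 12.6% of Summit Media Ltd.
Chain via Stonebridge Mining NL (R1): 23% × 18% = 4.14% of Summit Media Ltd.
Aggregating (R2): 12.6% + 4.14% = 16.74%.

16.74%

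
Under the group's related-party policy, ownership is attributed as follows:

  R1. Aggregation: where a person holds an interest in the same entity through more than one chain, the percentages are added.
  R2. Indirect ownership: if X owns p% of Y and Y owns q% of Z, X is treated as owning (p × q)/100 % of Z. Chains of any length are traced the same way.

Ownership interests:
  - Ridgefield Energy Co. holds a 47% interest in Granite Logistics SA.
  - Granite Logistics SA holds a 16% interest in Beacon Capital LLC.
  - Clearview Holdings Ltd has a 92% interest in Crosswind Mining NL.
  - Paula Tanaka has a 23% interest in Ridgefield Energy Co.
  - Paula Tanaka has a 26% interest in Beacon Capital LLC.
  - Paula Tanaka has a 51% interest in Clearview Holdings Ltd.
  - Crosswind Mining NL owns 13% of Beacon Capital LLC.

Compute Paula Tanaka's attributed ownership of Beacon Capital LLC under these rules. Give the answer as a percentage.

33.8292%

Chain via Ridgefield Energy Co. → Granite Logistics SA (R2): 23% × 47% × 16% = 1.7296% of Beacon Capital LLC.
Chain via Clearview Holdings Ltd → Crosswind Mining NL (R2): 51% × 92% × 13% = 6.0996% of Beacon Capital LLC.
Direct interest in Beacon Capital LLC: 26%.
Aggregating (R1): 1.7296% + 6.0996% + 26% = 33.8292%.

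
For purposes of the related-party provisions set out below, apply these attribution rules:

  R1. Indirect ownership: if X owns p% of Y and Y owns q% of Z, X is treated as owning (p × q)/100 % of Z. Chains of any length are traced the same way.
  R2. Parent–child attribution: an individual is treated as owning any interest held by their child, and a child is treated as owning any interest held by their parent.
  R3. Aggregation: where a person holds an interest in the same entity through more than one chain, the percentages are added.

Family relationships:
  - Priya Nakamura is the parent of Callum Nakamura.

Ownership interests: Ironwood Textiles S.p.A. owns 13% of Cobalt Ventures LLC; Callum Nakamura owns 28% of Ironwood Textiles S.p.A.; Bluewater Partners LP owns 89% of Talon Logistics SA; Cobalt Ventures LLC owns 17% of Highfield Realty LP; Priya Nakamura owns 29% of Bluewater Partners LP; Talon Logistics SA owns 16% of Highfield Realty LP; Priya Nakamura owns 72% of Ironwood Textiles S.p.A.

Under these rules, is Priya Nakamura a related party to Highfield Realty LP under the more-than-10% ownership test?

By parent–child attribution (R2), Priya Nakamura is treated as also owning Callum Nakamura's interest in Ironwood Textiles S.p.A, giving 72% + 28% = 100%.
Chain via Bluewater Partners LP → Talon Logistics SA (R1): 29% × 89% × 16% = 4.1296% of Highfield Realty LP.
Chain via Ironwood Textiles S.p.A. → Cobalt Ventures LLC (R1): 100% × 13% × 17% = 2.21% of Highfield Realty LP.
Aggregating (R3): 4.1296% + 2.21% = 6.3396%.
6.3396% does not exceed the 10% threshold, so Priya is not a related party to Highfield Realty LP.

No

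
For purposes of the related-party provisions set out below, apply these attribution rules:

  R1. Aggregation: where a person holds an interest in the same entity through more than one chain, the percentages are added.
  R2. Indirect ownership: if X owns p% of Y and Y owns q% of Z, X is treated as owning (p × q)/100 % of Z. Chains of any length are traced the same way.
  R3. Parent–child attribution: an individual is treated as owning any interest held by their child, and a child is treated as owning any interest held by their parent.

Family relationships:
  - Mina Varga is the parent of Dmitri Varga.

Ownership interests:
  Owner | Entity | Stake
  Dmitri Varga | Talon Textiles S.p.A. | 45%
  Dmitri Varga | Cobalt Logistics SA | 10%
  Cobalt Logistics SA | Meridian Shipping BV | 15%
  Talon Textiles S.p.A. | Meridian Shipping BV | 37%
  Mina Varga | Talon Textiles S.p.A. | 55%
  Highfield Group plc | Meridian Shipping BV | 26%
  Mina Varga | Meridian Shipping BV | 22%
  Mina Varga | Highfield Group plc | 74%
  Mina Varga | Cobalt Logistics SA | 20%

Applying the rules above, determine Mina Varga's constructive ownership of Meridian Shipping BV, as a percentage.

By parent–child attribution (R3), Mina Varga is treated as also owning Dmitri Varga's interest in Cobalt Logistics SA, giving 20% + 10% = 30%.
By parent–child attribution (R3), Mina Varga is treated as also owning Dmitri Varga's interest in Talon Textiles S.p.A, giving 55% + 45% = 100%.
Chain via Highfield Group plc (R2): 74% × 26% = 19.24% of Meridian Shipping BV.
Chain via Cobalt Logistics SA (R2): 30% × 15% = 4.5% of Meridian Shipping BV.
Chain via Talon Textiles S.p.A. (R2): 100% × 37% = 37% of Meridian Shipping BV.
Direct interest in Meridian Shipping BV: 22%.
Aggregating (R1): 19.24% + 4.5% + 37% + 22% = 82.74%.

82.74%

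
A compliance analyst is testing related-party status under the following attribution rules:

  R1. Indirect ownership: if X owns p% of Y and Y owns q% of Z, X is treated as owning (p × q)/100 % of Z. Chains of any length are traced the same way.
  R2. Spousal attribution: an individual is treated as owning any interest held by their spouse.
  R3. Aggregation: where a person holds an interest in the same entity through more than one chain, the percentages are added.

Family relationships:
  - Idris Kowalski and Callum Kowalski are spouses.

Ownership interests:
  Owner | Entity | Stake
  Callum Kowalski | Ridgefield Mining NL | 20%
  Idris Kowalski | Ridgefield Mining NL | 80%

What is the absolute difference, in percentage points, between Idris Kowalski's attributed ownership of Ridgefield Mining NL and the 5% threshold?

95

By spousal attribution (R2), Idris Kowalski is treated as also owning Callum Kowalski's interest in Ridgefield Mining NL, giving 80% + 20% = 100%.
Direct interest in Ridgefield Mining NL: 100%.
100% exceeds the 5% threshold by 95 percentage points.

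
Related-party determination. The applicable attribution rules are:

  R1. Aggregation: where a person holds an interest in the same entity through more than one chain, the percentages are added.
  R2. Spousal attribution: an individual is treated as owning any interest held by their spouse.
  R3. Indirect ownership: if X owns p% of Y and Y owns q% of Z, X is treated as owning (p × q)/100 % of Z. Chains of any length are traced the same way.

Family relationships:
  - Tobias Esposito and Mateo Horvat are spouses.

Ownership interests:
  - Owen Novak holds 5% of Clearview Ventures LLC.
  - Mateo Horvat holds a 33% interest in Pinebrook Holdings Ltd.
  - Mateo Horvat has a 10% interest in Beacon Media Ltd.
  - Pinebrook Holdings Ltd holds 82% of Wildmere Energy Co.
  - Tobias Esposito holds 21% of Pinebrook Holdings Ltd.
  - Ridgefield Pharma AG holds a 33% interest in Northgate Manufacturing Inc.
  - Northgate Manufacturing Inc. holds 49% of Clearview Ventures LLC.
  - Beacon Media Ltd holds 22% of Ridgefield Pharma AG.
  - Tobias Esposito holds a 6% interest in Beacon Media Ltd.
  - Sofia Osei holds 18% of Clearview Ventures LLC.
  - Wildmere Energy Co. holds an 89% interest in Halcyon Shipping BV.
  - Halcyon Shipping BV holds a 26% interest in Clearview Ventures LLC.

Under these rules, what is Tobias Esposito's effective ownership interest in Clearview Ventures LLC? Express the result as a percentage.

10.815576%

By spousal attribution (R2), Tobias Esposito is treated as also owning Mateo Horvat's interest in Beacon Media Ltd, giving 6% + 10% = 16%.
By spousal attribution (R2), Tobias Esposito is treated as also owning Mateo Horvat's interest in Pinebrook Holdings Ltd, giving 21% + 33% = 54%.
Chain via Beacon Media Ltd → Ridgefield Pharma AG → Northgate Manufacturing Inc. (R3): 16% × 22% × 33% × 49% = 0.569184% of Clearview Ventures LLC.
Chain via Pinebrook Holdings Ltd → Wildmere Energy Co. → Halcyon Shipping BV (R3): 54% × 82% × 89% × 26% = 10.246392% of Clearview Ventures LLC.
Aggregating (R1): 0.569184% + 10.246392% = 10.815576%.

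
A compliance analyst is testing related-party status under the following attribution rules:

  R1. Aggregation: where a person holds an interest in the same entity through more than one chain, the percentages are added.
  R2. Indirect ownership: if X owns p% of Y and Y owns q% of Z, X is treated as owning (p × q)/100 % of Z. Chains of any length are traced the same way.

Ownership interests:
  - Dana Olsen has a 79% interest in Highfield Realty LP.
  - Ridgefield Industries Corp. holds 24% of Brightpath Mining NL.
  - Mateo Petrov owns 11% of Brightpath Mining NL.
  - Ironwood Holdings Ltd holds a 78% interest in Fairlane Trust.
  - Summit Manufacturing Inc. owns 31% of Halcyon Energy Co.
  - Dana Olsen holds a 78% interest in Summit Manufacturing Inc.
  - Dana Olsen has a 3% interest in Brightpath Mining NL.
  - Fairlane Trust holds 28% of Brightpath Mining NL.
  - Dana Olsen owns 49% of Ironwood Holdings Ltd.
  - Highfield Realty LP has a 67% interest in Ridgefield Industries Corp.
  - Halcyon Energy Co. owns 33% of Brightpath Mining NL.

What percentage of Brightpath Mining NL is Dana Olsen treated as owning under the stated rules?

Chain via Summit Manufacturing Inc. → Halcyon Energy Co. (R2): 78% × 31% × 33% = 7.9794% of Brightpath Mining NL.
Chain via Highfield Realty LP → Ridgefield Industries Corp. (R2): 79% × 67% × 24% = 12.7032% of Brightpath Mining NL.
Chain via Ironwood Holdings Ltd → Fairlane Trust (R2): 49% × 78% × 28% = 10.7016% of Brightpath Mining NL.
Direct interest in Brightpath Mining NL: 3%.
Aggregating (R1): 7.9794% + 12.7032% + 10.7016% + 3% = 34.3842%.

34.3842%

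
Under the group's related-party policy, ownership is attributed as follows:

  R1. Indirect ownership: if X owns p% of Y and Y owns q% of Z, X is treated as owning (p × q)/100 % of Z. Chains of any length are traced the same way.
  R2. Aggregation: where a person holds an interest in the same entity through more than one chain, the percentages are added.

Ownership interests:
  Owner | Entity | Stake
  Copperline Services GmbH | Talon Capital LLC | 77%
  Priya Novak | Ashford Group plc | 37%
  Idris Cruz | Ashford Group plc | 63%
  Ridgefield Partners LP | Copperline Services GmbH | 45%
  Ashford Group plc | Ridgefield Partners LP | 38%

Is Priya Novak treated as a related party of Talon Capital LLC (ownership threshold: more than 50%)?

Chain via Ashford Group plc → Ridgefield Partners LP → Copperline Services GmbH (R1): 37% × 38% × 45% × 77% = 4.87179% of Talon Capital LLC.
4.87179% does not exceed the 50% threshold, so Priya is not a related party to Talon Capital LLC.

No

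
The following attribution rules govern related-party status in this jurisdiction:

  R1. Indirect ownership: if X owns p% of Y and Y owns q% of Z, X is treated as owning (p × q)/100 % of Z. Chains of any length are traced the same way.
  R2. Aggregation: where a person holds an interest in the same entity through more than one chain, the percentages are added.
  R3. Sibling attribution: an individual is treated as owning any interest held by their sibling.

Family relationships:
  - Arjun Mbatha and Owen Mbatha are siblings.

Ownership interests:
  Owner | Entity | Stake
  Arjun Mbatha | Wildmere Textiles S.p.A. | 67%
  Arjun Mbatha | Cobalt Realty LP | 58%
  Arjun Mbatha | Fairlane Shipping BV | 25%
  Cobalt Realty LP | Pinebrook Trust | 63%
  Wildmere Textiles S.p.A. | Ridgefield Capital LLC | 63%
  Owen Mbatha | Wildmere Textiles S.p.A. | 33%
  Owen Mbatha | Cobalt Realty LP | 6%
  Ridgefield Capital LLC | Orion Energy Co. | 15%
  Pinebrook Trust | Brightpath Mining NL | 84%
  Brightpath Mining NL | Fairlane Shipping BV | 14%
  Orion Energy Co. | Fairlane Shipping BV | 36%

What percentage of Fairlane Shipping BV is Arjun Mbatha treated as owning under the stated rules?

33.143632%

By sibling attribution (R3), Arjun Mbatha is treated as also owning Owen Mbatha's interest in Wildmere Textiles S.p.A, giving 67% + 33% = 100%.
By sibling attribution (R3), Arjun Mbatha is treated as also owning Owen Mbatha's interest in Cobalt Realty LP, giving 58% + 6% = 64%.
Chain via Wildmere Textiles S.p.A. → Ridgefield Capital LLC → Orion Energy Co. (R1): 100% × 63% × 15% × 36% = 3.402% of Fairlane Shipping BV.
Chain via Cobalt Realty LP → Pinebrook Trust → Brightpath Mining NL (R1): 64% × 63% × 84% × 14% = 4.741632% of Fairlane Shipping BV.
Direct interest in Fairlane Shipping BV: 25%.
Aggregating (R2): 3.402% + 4.741632% + 25% = 33.143632%.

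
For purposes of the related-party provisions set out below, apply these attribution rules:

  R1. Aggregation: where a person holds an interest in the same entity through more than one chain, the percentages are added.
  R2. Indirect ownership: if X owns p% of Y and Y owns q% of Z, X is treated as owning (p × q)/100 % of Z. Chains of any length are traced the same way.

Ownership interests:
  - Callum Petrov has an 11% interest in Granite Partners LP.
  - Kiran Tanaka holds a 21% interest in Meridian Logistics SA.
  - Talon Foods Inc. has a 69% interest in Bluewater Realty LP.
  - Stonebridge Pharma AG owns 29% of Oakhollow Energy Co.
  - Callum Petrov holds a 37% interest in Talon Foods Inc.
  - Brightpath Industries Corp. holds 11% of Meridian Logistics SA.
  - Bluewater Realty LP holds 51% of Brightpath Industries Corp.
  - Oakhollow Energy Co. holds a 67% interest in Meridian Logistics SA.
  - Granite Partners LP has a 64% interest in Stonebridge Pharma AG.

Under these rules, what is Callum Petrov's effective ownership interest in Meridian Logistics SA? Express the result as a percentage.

Chain via Granite Partners LP → Stonebridge Pharma AG → Oakhollow Energy Co. (R2): 11% × 64% × 29% × 67% = 1.367872% of Meridian Logistics SA.
Chain via Talon Foods Inc. → Bluewater Realty LP → Brightpath Industries Corp. (R2): 37% × 69% × 51% × 11% = 1.432233% of Meridian Logistics SA.
Aggregating (R1): 1.367872% + 1.432233% = 2.800105%.

2.800105%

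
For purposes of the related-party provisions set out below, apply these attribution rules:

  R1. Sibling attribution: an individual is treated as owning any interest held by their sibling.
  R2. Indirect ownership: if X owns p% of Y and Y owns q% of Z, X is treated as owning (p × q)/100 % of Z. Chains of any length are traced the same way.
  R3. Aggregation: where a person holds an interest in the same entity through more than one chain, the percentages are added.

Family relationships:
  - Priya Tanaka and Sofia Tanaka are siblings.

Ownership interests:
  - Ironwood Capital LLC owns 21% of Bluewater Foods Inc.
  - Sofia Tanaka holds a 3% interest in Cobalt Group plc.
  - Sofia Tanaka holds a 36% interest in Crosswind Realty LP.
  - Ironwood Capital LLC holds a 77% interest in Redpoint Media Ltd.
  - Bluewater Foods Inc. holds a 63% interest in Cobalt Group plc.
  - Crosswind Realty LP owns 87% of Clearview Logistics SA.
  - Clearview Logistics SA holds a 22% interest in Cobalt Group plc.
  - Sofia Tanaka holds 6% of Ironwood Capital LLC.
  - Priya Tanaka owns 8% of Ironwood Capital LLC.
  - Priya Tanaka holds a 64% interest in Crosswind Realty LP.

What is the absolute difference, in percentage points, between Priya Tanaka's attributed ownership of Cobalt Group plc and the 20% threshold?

3.9922

By sibling attribution (R1), Priya Tanaka is treated as also owning Sofia Tanaka's interest in Ironwood Capital LLC, giving 8% + 6% = 14%.
By sibling attribution (R1), Priya Tanaka is treated as also owning Sofia Tanaka's interest in Crosswind Realty LP, giving 64% + 36% = 100%.
By sibling attribution (R1), Priya Tanaka is treated as owning Sofia Tanaka's 3% interest in Cobalt Group plc.
Chain via Ironwood Capital LLC → Bluewater Foods Inc. (R2): 14% × 21% × 63% = 1.8522% of Cobalt Group plc.
Chain via Crosswind Realty LP → Clearview Logistics SA (R2): 100% × 87% × 22% = 19.14% of Cobalt Group plc.
Direct interest in Cobalt Group plc: 3%.
Aggregating (R3): 1.8522% + 19.14% + 3% = 23.9922%.
23.9922% exceeds the 20% threshold by 3.9922 percentage points.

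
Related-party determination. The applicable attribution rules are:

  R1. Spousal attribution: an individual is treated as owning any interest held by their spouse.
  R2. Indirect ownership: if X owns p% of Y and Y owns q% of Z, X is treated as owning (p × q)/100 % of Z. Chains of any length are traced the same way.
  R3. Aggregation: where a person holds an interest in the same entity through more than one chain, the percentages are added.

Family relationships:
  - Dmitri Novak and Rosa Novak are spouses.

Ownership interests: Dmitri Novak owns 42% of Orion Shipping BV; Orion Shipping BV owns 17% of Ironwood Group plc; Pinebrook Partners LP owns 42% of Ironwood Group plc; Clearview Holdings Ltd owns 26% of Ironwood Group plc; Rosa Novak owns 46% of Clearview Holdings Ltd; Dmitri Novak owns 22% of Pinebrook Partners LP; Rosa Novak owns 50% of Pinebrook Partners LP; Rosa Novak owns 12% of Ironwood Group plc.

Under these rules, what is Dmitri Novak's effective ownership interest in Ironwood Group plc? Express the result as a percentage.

By spousal attribution (R1), Dmitri Novak is treated as also owning Rosa Novak's interest in Pinebrook Partners LP, giving 22% + 50% = 72%.
By spousal attribution (R1), Dmitri Novak is treated as owning Rosa Novak's 46% interest in Clearview Holdings Ltd.
By spousal attribution (R1), Dmitri Novak is treated as owning Rosa Novak's 12% interest in Ironwood Group plc.
Chain via Orion Shipping BV (R2): 42% × 17% = 7.14% of Ironwood Group plc.
Chain via Pinebrook Partners LP (R2): 72% × 42% = 30.24% of Ironwood Group plc.
Chain via Clearview Holdings Ltd (R2): 46% × 26% = 11.96% of Ironwood Group plc.
Direct interest in Ironwood Group plc: 12%.
Aggregating (R3): 7.14% + 30.24% + 11.96% + 12% = 61.34%.

61.34%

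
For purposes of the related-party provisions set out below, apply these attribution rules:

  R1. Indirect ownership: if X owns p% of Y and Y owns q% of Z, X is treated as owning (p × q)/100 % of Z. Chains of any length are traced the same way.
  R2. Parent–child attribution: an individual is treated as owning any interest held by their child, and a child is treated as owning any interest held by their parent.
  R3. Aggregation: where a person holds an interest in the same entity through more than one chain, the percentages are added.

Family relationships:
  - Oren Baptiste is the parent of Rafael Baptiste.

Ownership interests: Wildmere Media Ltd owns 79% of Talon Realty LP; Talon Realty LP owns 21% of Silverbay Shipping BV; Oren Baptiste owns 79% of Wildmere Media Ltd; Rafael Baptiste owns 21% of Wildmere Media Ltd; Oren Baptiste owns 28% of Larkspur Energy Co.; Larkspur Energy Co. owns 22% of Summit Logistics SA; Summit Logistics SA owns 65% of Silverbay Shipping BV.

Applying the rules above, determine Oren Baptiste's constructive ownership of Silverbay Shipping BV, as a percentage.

By parent–child attribution (R2), Oren Baptiste is treated as also owning Rafael Baptiste's interest in Wildmere Media Ltd, giving 79% + 21% = 100%.
Chain via Wildmere Media Ltd → Talon Realty LP (R1): 100% × 79% × 21% = 16.59% of Silverbay Shipping BV.
Chain via Larkspur Energy Co. → Summit Logistics SA (R1): 28% × 22% × 65% = 4.004% of Silverbay Shipping BV.
Aggregating (R3): 16.59% + 4.004% = 20.594%.

20.594%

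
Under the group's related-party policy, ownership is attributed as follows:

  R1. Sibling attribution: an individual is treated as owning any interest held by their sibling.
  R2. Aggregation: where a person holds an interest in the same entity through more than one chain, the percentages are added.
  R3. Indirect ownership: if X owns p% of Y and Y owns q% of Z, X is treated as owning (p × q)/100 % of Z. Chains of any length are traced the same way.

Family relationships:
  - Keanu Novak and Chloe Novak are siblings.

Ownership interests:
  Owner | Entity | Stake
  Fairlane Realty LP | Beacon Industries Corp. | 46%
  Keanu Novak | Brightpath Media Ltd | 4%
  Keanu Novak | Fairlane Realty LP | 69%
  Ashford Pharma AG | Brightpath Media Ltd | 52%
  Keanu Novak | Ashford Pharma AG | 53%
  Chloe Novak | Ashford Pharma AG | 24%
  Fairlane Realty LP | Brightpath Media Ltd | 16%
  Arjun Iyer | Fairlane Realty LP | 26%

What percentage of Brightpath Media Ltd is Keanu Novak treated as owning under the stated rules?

55.08%

By sibling attribution (R1), Keanu Novak is treated as also owning Chloe Novak's interest in Ashford Pharma AG, giving 53% + 24% = 77%.
Chain via Ashford Pharma AG (R3): 77% × 52% = 40.04% of Brightpath Media Ltd.
Chain via Fairlane Realty LP (R3): 69% × 16% = 11.04% of Brightpath Media Ltd.
Direct interest in Brightpath Media Ltd: 4%.
Aggregating (R2): 40.04% + 11.04% + 4% = 55.08%.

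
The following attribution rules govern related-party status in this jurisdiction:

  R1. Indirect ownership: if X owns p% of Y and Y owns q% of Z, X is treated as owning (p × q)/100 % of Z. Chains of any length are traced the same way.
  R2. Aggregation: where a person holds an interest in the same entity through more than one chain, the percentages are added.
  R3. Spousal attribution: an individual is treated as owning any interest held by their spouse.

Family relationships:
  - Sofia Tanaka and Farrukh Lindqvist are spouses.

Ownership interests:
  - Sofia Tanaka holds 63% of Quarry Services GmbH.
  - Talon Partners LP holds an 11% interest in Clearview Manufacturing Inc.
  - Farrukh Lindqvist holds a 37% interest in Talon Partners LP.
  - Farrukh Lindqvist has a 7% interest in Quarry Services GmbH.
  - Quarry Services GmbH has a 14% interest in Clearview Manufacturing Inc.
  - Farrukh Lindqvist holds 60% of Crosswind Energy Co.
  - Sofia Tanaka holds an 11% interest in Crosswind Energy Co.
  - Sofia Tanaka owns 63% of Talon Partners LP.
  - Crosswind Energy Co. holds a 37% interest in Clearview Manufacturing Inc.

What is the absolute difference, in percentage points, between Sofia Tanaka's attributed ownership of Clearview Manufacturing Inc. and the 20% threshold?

By spousal attribution (R3), Sofia Tanaka is treated as also owning Farrukh Lindqvist's interest in Crosswind Energy Co, giving 11% + 60% = 71%.
By spousal attribution (R3), Sofia Tanaka is treated as also owning Farrukh Lindqvist's interest in Talon Partners LP, giving 63% + 37% = 100%.
By spousal attribution (R3), Sofia Tanaka is treated as also owning Farrukh Lindqvist's interest in Quarry Services GmbH, giving 63% + 7% = 70%.
Chain via Crosswind Energy Co. (R1): 71% × 37% = 26.27% of Clearview Manufacturing Inc.
Chain via Talon Partners LP (R1): 100% × 11% = 11% of Clearview Manufacturing Inc.
Chain via Quarry Services GmbH (R1): 70% × 14% = 9.8% of Clearview Manufacturing Inc.
Aggregating (R2): 26.27% + 11% + 9.8% = 47.07%.
47.07% exceeds the 20% threshold by 27.07 percentage points.

27.07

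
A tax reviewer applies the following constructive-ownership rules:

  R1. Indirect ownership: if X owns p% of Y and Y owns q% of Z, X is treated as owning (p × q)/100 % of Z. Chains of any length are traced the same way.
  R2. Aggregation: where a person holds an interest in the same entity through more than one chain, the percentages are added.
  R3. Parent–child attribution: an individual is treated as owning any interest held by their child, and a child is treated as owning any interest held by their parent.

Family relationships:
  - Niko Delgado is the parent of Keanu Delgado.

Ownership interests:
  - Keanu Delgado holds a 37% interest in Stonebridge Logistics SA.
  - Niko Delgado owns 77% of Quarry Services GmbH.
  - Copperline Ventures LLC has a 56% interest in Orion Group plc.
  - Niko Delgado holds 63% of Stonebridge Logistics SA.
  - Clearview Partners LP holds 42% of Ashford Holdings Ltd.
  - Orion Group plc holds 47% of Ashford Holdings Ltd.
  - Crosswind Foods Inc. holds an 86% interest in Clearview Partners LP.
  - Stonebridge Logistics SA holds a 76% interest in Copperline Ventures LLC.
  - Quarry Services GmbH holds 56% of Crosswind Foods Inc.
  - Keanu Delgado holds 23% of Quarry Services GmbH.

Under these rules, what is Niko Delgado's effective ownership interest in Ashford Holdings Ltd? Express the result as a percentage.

By parent–child attribution (R3), Niko Delgado is treated as also owning Keanu Delgado's interest in Stonebridge Logistics SA, giving 63% + 37% = 100%.
By parent–child attribution (R3), Niko Delgado is treated as also owning Keanu Delgado's interest in Quarry Services GmbH, giving 77% + 23% = 100%.
Chain via Stonebridge Logistics SA → Copperline Ventures LLC → Orion Group plc (R1): 100% × 76% × 56% × 47% = 20.0032% of Ashford Holdings Ltd.
Chain via Quarry Services GmbH → Crosswind Foods Inc. → Clearview Partners LP (R1): 100% × 56% × 86% × 42% = 20.2272% of Ashford Holdings Ltd.
Aggregating (R2): 20.0032% + 20.2272% = 40.2304%.

40.2304%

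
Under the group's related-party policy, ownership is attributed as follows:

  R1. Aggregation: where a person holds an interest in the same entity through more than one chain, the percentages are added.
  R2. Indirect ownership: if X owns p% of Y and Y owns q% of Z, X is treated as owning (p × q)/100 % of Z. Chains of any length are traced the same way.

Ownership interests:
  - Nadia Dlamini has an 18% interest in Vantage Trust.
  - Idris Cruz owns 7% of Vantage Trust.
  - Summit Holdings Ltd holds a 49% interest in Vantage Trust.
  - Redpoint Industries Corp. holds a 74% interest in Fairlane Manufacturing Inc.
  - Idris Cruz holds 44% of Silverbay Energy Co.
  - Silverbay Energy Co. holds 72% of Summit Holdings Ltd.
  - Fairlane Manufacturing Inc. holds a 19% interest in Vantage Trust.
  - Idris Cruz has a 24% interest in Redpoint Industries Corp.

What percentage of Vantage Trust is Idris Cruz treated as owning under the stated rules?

25.8976%

Chain via Redpoint Industries Corp. → Fairlane Manufacturing Inc. (R2): 24% × 74% × 19% = 3.3744% of Vantage Trust.
Chain via Silverbay Energy Co. → Summit Holdings Ltd (R2): 44% × 72% × 49% = 15.5232% of Vantage Trust.
Direct interest in Vantage Trust: 7%.
Aggregating (R1): 3.3744% + 15.5232% + 7% = 25.8976%.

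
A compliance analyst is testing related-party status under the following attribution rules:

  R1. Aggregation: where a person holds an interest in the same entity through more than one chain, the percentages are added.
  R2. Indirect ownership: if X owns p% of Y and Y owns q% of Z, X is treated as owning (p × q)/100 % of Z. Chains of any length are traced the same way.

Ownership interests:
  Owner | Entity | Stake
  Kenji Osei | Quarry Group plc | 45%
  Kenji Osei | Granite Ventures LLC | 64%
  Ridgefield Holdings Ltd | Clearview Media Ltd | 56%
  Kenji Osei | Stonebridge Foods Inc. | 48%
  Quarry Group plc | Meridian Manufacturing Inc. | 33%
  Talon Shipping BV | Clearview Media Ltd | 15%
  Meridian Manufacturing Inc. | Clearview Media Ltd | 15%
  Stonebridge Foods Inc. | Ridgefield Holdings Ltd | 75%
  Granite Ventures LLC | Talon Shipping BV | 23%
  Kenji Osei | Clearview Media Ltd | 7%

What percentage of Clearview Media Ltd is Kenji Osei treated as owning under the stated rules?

31.5955%

Chain via Granite Ventures LLC → Talon Shipping BV (R2): 64% × 23% × 15% = 2.208% of Clearview Media Ltd.
Chain via Quarry Group plc → Meridian Manufacturing Inc. (R2): 45% × 33% × 15% = 2.2275% of Clearview Media Ltd.
Chain via Stonebridge Foods Inc. → Ridgefield Holdings Ltd (R2): 48% × 75% × 56% = 20.16% of Clearview Media Ltd.
Direct interest in Clearview Media Ltd: 7%.
Aggregating (R1): 2.208% + 2.2275% + 20.16% + 7% = 31.5955%.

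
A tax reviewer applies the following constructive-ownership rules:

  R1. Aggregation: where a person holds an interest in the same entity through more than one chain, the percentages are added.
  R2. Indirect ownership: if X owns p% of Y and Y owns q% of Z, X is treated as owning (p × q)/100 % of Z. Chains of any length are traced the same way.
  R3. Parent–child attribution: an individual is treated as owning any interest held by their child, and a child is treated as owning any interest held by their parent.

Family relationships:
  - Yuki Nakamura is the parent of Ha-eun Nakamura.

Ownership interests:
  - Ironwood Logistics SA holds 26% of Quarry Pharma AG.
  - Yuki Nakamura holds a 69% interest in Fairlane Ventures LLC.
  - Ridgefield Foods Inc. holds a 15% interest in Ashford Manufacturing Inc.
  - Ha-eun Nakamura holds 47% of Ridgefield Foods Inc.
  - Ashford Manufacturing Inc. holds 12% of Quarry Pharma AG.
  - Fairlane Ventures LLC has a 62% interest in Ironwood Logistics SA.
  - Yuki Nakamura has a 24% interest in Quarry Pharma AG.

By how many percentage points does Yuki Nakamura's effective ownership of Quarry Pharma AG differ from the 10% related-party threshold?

By parent–child attribution (R3), Yuki Nakamura is treated as owning Ha-eun Nakamura's 47% interest in Ridgefield Foods Inc.
Chain via Fairlane Ventures LLC → Ironwood Logistics SA (R2): 69% × 62% × 26% = 11.1228% of Quarry Pharma AG.
Direct interest in Quarry Pharma AG: 24%.
Chain via Ridgefield Foods Inc. → Ashford Manufacturing Inc. (R2): 47% × 15% × 12% = 0.846% of Quarry Pharma AG.
Aggregating (R1): 11.1228% + 24% + 0.846% = 35.9688%.
35.9688% exceeds the 10% threshold by 25.9688 percentage points.

25.9688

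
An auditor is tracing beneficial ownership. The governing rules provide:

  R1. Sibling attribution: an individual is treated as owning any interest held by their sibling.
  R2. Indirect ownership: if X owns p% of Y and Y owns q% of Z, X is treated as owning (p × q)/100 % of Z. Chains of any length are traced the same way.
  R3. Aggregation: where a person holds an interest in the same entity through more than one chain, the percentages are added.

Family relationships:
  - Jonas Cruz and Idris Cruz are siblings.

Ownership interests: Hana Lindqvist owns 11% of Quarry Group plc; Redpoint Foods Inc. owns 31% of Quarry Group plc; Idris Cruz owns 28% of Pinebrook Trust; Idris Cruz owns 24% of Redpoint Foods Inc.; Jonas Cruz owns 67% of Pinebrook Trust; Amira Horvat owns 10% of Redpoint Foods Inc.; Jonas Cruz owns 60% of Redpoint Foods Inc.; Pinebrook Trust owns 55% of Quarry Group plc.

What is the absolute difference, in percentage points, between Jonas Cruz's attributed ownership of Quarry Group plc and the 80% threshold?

1.71

By sibling attribution (R1), Jonas Cruz is treated as also owning Idris Cruz's interest in Redpoint Foods Inc, giving 60% + 24% = 84%.
By sibling attribution (R1), Jonas Cruz is treated as also owning Idris Cruz's interest in Pinebrook Trust, giving 67% + 28% = 95%.
Chain via Redpoint Foods Inc. (R2): 84% × 31% = 26.04% of Quarry Group plc.
Chain via Pinebrook Trust (R2): 95% × 55% = 52.25% of Quarry Group plc.
Aggregating (R3): 26.04% + 52.25% = 78.29%.
78.29% falls short of the 80% threshold by 1.71 percentage points.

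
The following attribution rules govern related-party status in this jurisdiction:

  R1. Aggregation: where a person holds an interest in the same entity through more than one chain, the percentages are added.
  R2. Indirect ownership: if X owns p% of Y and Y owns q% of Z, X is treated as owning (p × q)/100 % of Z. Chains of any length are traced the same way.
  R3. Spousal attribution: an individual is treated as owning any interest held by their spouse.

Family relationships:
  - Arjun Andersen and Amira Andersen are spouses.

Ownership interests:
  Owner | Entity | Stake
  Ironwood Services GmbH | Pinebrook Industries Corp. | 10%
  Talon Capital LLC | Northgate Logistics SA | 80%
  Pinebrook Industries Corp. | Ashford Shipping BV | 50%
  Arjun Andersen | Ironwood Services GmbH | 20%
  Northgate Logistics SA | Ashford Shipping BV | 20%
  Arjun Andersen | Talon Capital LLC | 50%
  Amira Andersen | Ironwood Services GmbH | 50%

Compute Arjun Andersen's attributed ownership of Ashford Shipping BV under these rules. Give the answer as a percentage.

11.5%

By spousal attribution (R3), Arjun Andersen is treated as also owning Amira Andersen's interest in Ironwood Services GmbH, giving 20% + 50% = 70%.
Chain via Talon Capital LLC → Northgate Logistics SA (R2): 50% × 80% × 20% = 8% of Ashford Shipping BV.
Chain via Ironwood Services GmbH → Pinebrook Industries Corp. (R2): 70% × 10% × 50% = 3.5% of Ashford Shipping BV.
Aggregating (R1): 8% + 3.5% = 11.5%.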